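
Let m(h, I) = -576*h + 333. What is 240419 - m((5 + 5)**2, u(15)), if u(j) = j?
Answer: 297686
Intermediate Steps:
m(h, I) = 333 - 576*h
240419 - m((5 + 5)**2, u(15)) = 240419 - (333 - 576*(5 + 5)**2) = 240419 - (333 - 576*10**2) = 240419 - (333 - 576*100) = 240419 - (333 - 57600) = 240419 - 1*(-57267) = 240419 + 57267 = 297686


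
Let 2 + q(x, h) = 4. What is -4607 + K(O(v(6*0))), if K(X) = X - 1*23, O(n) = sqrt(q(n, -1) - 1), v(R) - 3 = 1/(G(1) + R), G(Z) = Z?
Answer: -4629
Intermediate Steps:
q(x, h) = 2 (q(x, h) = -2 + 4 = 2)
v(R) = 3 + 1/(1 + R)
O(n) = 1 (O(n) = sqrt(2 - 1) = sqrt(1) = 1)
K(X) = -23 + X (K(X) = X - 23 = -23 + X)
-4607 + K(O(v(6*0))) = -4607 + (-23 + 1) = -4607 - 22 = -4629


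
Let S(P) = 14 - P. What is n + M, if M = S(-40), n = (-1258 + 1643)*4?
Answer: 1594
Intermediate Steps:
n = 1540 (n = 385*4 = 1540)
M = 54 (M = 14 - 1*(-40) = 14 + 40 = 54)
n + M = 1540 + 54 = 1594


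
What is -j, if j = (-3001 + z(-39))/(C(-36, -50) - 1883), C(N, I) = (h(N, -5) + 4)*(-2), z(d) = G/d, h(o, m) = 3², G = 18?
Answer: -39019/24817 ≈ -1.5723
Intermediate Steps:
h(o, m) = 9
z(d) = 18/d
C(N, I) = -26 (C(N, I) = (9 + 4)*(-2) = 13*(-2) = -26)
j = 39019/24817 (j = (-3001 + 18/(-39))/(-26 - 1883) = (-3001 + 18*(-1/39))/(-1909) = (-3001 - 6/13)*(-1/1909) = -39019/13*(-1/1909) = 39019/24817 ≈ 1.5723)
-j = -1*39019/24817 = -39019/24817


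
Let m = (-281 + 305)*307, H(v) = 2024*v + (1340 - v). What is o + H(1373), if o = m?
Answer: 2786287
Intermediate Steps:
H(v) = 1340 + 2023*v
m = 7368 (m = 24*307 = 7368)
o = 7368
o + H(1373) = 7368 + (1340 + 2023*1373) = 7368 + (1340 + 2777579) = 7368 + 2778919 = 2786287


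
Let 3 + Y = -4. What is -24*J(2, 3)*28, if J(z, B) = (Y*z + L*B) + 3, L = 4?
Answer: -672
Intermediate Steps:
Y = -7 (Y = -3 - 4 = -7)
J(z, B) = 3 - 7*z + 4*B (J(z, B) = (-7*z + 4*B) + 3 = 3 - 7*z + 4*B)
-24*J(2, 3)*28 = -24*(3 - 7*2 + 4*3)*28 = -24*(3 - 14 + 12)*28 = -24*1*28 = -24*28 = -672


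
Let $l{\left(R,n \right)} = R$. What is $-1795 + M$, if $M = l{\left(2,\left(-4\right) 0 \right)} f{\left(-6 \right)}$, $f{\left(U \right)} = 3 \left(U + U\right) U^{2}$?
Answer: $-4387$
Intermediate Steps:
$f{\left(U \right)} = 6 U^{3}$ ($f{\left(U \right)} = 3 \cdot 2 U U^{2} = 6 U U^{2} = 6 U^{3}$)
$M = -2592$ ($M = 2 \cdot 6 \left(-6\right)^{3} = 2 \cdot 6 \left(-216\right) = 2 \left(-1296\right) = -2592$)
$-1795 + M = -1795 - 2592 = -4387$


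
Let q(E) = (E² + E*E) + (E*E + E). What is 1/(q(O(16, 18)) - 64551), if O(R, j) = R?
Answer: -1/63767 ≈ -1.5682e-5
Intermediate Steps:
q(E) = E + 3*E² (q(E) = (E² + E²) + (E² + E) = 2*E² + (E + E²) = E + 3*E²)
1/(q(O(16, 18)) - 64551) = 1/(16*(1 + 3*16) - 64551) = 1/(16*(1 + 48) - 64551) = 1/(16*49 - 64551) = 1/(784 - 64551) = 1/(-63767) = -1/63767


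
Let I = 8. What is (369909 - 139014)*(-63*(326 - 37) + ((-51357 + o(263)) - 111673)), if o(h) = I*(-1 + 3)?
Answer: -41843022795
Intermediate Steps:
o(h) = 16 (o(h) = 8*(-1 + 3) = 8*2 = 16)
(369909 - 139014)*(-63*(326 - 37) + ((-51357 + o(263)) - 111673)) = (369909 - 139014)*(-63*(326 - 37) + ((-51357 + 16) - 111673)) = 230895*(-63*289 + (-51341 - 111673)) = 230895*(-18207 - 163014) = 230895*(-181221) = -41843022795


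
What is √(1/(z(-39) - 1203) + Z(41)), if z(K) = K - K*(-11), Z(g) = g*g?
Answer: 5*√187750218/1671 ≈ 41.000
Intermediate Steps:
Z(g) = g²
z(K) = 12*K (z(K) = K - (-11)*K = K + 11*K = 12*K)
√(1/(z(-39) - 1203) + Z(41)) = √(1/(12*(-39) - 1203) + 41²) = √(1/(-468 - 1203) + 1681) = √(1/(-1671) + 1681) = √(-1/1671 + 1681) = √(2808950/1671) = 5*√187750218/1671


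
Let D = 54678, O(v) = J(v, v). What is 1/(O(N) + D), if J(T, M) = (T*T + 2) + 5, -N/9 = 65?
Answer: 1/396910 ≈ 2.5195e-6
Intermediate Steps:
N = -585 (N = -9*65 = -585)
J(T, M) = 7 + T**2 (J(T, M) = (T**2 + 2) + 5 = (2 + T**2) + 5 = 7 + T**2)
O(v) = 7 + v**2
1/(O(N) + D) = 1/((7 + (-585)**2) + 54678) = 1/((7 + 342225) + 54678) = 1/(342232 + 54678) = 1/396910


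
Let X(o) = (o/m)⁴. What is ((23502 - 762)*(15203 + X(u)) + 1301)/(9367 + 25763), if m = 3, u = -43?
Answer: 35248884647/948510 ≈ 37162.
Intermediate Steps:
X(o) = o⁴/81 (X(o) = (o/3)⁴ = o⁴/81)
((23502 - 762)*(15203 + X(u)) + 1301)/(9367 + 25763) = ((23502 - 762)*(15203 + (1/81)*(-43)⁴) + 1301)/(9367 + 25763) = (22740*(15203 + (1/81)*3418801) + 1301)/35130 = (22740*(15203 + 3418801/81) + 1301)*(1/35130) = (22740*(4650244/81) + 1301)*(1/35130) = (35248849520/27 + 1301)*(1/35130) = (35248884647/27)*(1/35130) = 35248884647/948510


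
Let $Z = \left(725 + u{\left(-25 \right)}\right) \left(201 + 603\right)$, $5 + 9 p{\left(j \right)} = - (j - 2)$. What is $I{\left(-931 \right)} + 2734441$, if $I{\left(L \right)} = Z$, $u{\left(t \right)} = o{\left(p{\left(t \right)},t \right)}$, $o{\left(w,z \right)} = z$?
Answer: $3297241$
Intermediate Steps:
$p{\left(j \right)} = - \frac{1}{3} - \frac{j}{9}$ ($p{\left(j \right)} = - \frac{5}{9} + \frac{\left(-1\right) \left(j - 2\right)}{9} = - \frac{5}{9} + \frac{\left(-1\right) \left(-2 + j\right)}{9} = - \frac{5}{9} + \frac{2 - j}{9} = - \frac{5}{9} - \left(- \frac{2}{9} + \frac{j}{9}\right) = - \frac{1}{3} - \frac{j}{9}$)
$u{\left(t \right)} = t$
$Z = 562800$ ($Z = \left(725 - 25\right) \left(201 + 603\right) = 700 \cdot 804 = 562800$)
$I{\left(L \right)} = 562800$
$I{\left(-931 \right)} + 2734441 = 562800 + 2734441 = 3297241$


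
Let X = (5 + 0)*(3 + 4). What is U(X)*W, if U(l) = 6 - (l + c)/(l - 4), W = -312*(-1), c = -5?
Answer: 48672/31 ≈ 1570.1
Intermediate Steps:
X = 35 (X = 5*7 = 35)
W = 312
U(l) = 6 - (-5 + l)/(-4 + l) (U(l) = 6 - (l - 5)/(l - 4) = 6 - (-5 + l)/(-4 + l))
U(X)*W = ((-19 + 5*35)/(-4 + 35))*312 = ((-19 + 175)/31)*312 = ((1/31)*156)*312 = (156/31)*312 = 48672/31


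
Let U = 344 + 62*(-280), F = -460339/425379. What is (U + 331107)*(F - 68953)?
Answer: -3070932464816622/141793 ≈ -2.1658e+10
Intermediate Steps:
F = -460339/425379 (F = -460339*1/425379 = -460339/425379 ≈ -1.0822)
U = -17016 (U = 344 - 17360 = -17016)
(U + 331107)*(F - 68953) = (-17016 + 331107)*(-460339/425379 - 68953) = 314091*(-29331618526/425379) = -3070932464816622/141793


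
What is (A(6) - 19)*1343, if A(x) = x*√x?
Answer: -25517 + 8058*√6 ≈ -5779.0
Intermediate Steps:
A(x) = x^(3/2)
(A(6) - 19)*1343 = (6^(3/2) - 19)*1343 = (6*√6 - 19)*1343 = (-19 + 6*√6)*1343 = -25517 + 8058*√6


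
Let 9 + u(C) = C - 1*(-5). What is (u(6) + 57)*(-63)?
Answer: -3717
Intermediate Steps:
u(C) = -4 + C (u(C) = -9 + (C - 1*(-5)) = -9 + (C + 5) = -9 + (5 + C) = -4 + C)
(u(6) + 57)*(-63) = ((-4 + 6) + 57)*(-63) = (2 + 57)*(-63) = 59*(-63) = -3717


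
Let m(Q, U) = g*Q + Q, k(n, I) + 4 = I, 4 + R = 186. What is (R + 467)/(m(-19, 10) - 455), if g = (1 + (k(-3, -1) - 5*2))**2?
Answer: -649/4198 ≈ -0.15460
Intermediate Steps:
R = 182 (R = -4 + 186 = 182)
k(n, I) = -4 + I
g = 196 (g = (1 + ((-4 - 1) - 5*2))**2 = (1 + (-5 - 10))**2 = (1 - 15)**2 = (-14)**2 = 196)
m(Q, U) = 197*Q (m(Q, U) = 196*Q + Q = 197*Q)
(R + 467)/(m(-19, 10) - 455) = (182 + 467)/(197*(-19) - 455) = 649/(-3743 - 455) = 649/(-4198) = 649*(-1/4198) = -649/4198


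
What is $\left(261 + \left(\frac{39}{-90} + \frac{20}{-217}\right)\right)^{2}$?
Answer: $\frac{2875361184721}{42380100} \approx 67847.0$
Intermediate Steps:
$\left(261 + \left(\frac{39}{-90} + \frac{20}{-217}\right)\right)^{2} = \left(261 + \left(39 \left(- \frac{1}{90}\right) + 20 \left(- \frac{1}{217}\right)\right)\right)^{2} = \left(261 - \frac{3421}{6510}\right)^{2} = \left(\frac{1695689}{6510}\right)^{2} = \frac{2875361184721}{42380100}$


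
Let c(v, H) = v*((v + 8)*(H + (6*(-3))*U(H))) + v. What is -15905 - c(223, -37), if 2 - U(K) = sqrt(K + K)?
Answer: 3744321 - 927234*I*sqrt(74) ≈ 3.7443e+6 - 7.9764e+6*I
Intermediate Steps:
U(K) = 2 - sqrt(2)*sqrt(K) (U(K) = 2 - sqrt(K + K) = 2 - sqrt(2*K) = 2 - sqrt(2)*sqrt(K))
c(v, H) = v + v*(8 + v)*(-36 + H + 18*sqrt(2)*sqrt(H)) (c(v, H) = v*((v + 8)*(H + (6*(-3))*(2 - sqrt(2)*sqrt(H)))) + v = v*((8 + v)*(H - 18*(2 - sqrt(2)*sqrt(H)))) + v = v*((8 + v)*(H + (-36 + 18*sqrt(2)*sqrt(H)))) + v = v*((8 + v)*(-36 + H + 18*sqrt(2)*sqrt(H))) + v = v*(8 + v)*(-36 + H + 18*sqrt(2)*sqrt(H)) + v = v + v*(8 + v)*(-36 + H + 18*sqrt(2)*sqrt(H)))
-15905 - c(223, -37) = -15905 - 223*(-287 + 8*(-37) - 37*223 + 18*223*(-2 + sqrt(2)*sqrt(-37)) + 144*sqrt(2)*sqrt(-37)) = -15905 - 223*(-287 - 296 - 8251 + 18*223*(-2 + sqrt(2)*(I*sqrt(37))) + 144*sqrt(2)*(I*sqrt(37))) = -15905 - 223*(-287 - 296 - 8251 + 18*223*(-2 + I*sqrt(74)) + 144*I*sqrt(74)) = -15905 - 223*(-287 - 296 - 8251 + (-8028 + 4014*I*sqrt(74)) + 144*I*sqrt(74)) = -15905 - 223*(-16862 + 4158*I*sqrt(74)) = -15905 - (-3760226 + 927234*I*sqrt(74)) = -15905 + (3760226 - 927234*I*sqrt(74)) = 3744321 - 927234*I*sqrt(74)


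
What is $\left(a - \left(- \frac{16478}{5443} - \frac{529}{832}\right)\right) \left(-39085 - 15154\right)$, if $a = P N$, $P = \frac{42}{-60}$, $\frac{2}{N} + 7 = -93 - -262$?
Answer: $- \frac{363548417809361}{1834073280} \approx -1.9822 \cdot 10^{5}$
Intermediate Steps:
$N = \frac{1}{81}$ ($N = \frac{2}{-7 - -169} = \frac{2}{-7 + \left(-93 + 262\right)} = \frac{2}{-7 + 169} = \frac{2}{162} = 2 \cdot \frac{1}{162} = \frac{1}{81} \approx 0.012346$)
$P = - \frac{7}{10}$ ($P = 42 \left(- \frac{1}{60}\right) = - \frac{7}{10} \approx -0.7$)
$a = - \frac{7}{810}$ ($a = \left(- \frac{7}{10}\right) \frac{1}{81} = - \frac{7}{810} \approx -0.008642$)
$\left(a - \left(- \frac{16478}{5443} - \frac{529}{832}\right)\right) \left(-39085 - 15154\right) = \left(- \frac{7}{810} - \left(- \frac{16478}{5443} - \frac{529}{832}\right)\right) \left(-39085 - 15154\right) = \left(- \frac{7}{810} - - \frac{16589043}{4528576}\right) \left(-54239\right) = \left(- \frac{7}{810} + \left(\frac{529}{832} + \frac{16478}{5443}\right)\right) \left(-54239\right) = \left(- \frac{7}{810} + \frac{16589043}{4528576}\right) \left(-54239\right) = \frac{6702712399}{1834073280} \left(-54239\right) = - \frac{363548417809361}{1834073280}$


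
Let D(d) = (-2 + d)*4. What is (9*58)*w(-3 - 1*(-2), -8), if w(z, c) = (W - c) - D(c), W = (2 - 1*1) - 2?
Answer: 24534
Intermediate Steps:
D(d) = -8 + 4*d
W = -1 (W = (2 - 1) - 2 = 1 - 2 = -1)
w(z, c) = 7 - 5*c (w(z, c) = (-1 - c) - (-8 + 4*c) = (-1 - c) + (8 - 4*c) = 7 - 5*c)
(9*58)*w(-3 - 1*(-2), -8) = (9*58)*(7 - 5*(-8)) = 522*(7 + 40) = 522*47 = 24534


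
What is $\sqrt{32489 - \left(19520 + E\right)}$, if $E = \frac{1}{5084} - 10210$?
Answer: $\frac{\sqrt{149777226485}}{2542} \approx 152.25$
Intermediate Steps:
$E = - \frac{51907639}{5084}$ ($E = \frac{1}{5084} - 10210 = - \frac{51907639}{5084} \approx -10210.0$)
$\sqrt{32489 - \left(19520 + E\right)} = \sqrt{32489 - \frac{47332041}{5084}} = \sqrt{\frac{117842035}{5084}} = \frac{\sqrt{149777226485}}{2542}$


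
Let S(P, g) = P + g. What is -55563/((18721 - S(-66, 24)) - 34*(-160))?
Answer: -55563/24203 ≈ -2.2957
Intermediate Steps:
-55563/((18721 - S(-66, 24)) - 34*(-160)) = -55563/((18721 - (-66 + 24)) - 34*(-160)) = -55563/((18721 - 1*(-42)) - 1*(-5440)) = -55563/((18721 + 42) + 5440) = -55563/(18763 + 5440) = -55563/24203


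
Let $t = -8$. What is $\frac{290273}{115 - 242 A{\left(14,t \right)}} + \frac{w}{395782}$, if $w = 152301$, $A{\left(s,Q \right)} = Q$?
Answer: $\frac{115197197837}{811748882} \approx 141.91$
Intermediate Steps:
$\frac{290273}{115 - 242 A{\left(14,t \right)}} + \frac{w}{395782} = \frac{290273}{115 - -1936} + \frac{152301}{395782} = \frac{290273}{115 + 1936} + 152301 \cdot \frac{1}{395782} = \frac{290273}{2051} + \frac{152301}{395782} = \frac{115197197837}{811748882}$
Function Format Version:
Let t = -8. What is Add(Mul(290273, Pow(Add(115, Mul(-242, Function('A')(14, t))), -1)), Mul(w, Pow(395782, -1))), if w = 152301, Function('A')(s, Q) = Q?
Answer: Rational(115197197837, 811748882) ≈ 141.91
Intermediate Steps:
Add(Mul(290273, Pow(Add(115, Mul(-242, Function('A')(14, t))), -1)), Mul(w, Pow(395782, -1))) = Add(Mul(290273, Pow(Add(115, Mul(-242, -8)), -1)), Mul(152301, Pow(395782, -1))) = Add(Mul(290273, Pow(Add(115, 1936), -1)), Mul(152301, Rational(1, 395782))) = Add(Mul(290273, Pow(2051, -1)), Rational(152301, 395782)) = Add(Mul(290273, Rational(1, 2051)), Rational(152301, 395782)) = Add(Rational(290273, 2051), Rational(152301, 395782)) = Rational(115197197837, 811748882)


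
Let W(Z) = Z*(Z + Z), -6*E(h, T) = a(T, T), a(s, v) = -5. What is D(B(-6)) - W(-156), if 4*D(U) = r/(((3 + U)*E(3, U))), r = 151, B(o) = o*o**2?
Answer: -34557271/710 ≈ -48672.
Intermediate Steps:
E(h, T) = 5/6 (E(h, T) = -1/6*(-5) = 5/6)
B(o) = o**3
W(Z) = 2*Z**2 (W(Z) = Z*(2*Z) = 2*Z**2)
D(U) = 151/(4*(5/2 + 5*U/6)) (D(U) = (151/(((3 + U)*(5/6))))/4 = (151/(5/2 + 5*U/6))/4 = 151/(4*(5/2 + 5*U/6)))
D(B(-6)) - W(-156) = 453/(10*(3 + (-6)**3)) - 2*(-156)**2 = 453/(10*(3 - 216)) - 2*24336 = (453/10)/(-213) - 1*48672 = (453/10)*(-1/213) - 48672 = -151/710 - 48672 = -34557271/710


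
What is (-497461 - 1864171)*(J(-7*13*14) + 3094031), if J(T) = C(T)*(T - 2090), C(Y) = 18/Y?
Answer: -51149524052896/7 ≈ -7.3071e+12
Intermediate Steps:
J(T) = 18*(-2090 + T)/T (J(T) = (18/T)*(T - 2090) = (18/T)*(-2090 + T) = 18*(-2090 + T)/T)
(-497461 - 1864171)*(J(-7*13*14) + 3094031) = (-497461 - 1864171)*((18 - 37620/(-7*13*14)) + 3094031) = -2361632*((18 - 37620/((-91*14))) + 3094031) = -2361632*((18 - 37620/(-1274)) + 3094031) = -2361632*((18 - 37620*(-1/1274)) + 3094031) = -2361632*((18 + 18810/637) + 3094031) = -2361632*(30276/637 + 3094031) = -2361632*1970928023/637 = -51149524052896/7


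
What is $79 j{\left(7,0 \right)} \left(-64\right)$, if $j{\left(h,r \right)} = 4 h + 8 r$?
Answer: $-141568$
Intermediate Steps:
$79 j{\left(7,0 \right)} \left(-64\right) = 79 \left(4 \cdot 7 + 8 \cdot 0\right) \left(-64\right) = 79 \left(28 + 0\right) \left(-64\right) = 79 \cdot 28 \left(-64\right) = 2212 \left(-64\right) = -141568$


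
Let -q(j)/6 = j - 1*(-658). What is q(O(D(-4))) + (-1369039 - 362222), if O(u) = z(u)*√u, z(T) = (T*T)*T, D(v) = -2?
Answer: -1735209 + 48*I*√2 ≈ -1.7352e+6 + 67.882*I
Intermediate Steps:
z(T) = T³ (z(T) = T²*T = T³)
O(u) = u^(7/2) (O(u) = u³*√u = u^(7/2))
q(j) = -3948 - 6*j (q(j) = -6*(j - 1*(-658)) = -6*(j + 658) = -6*(658 + j) = -3948 - 6*j)
q(O(D(-4))) + (-1369039 - 362222) = (-3948 - (-48)*I*√2) + (-1369039 - 362222) = (-3948 - (-48)*I*√2) - 1731261 = (-3948 + 48*I*√2) - 1731261 = -1735209 + 48*I*√2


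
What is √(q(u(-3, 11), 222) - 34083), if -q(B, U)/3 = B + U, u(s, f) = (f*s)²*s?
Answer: 18*I*√77 ≈ 157.95*I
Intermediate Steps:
u(s, f) = f²*s³ (u(s, f) = (f²*s²)*s = f²*s³)
q(B, U) = -3*B - 3*U (q(B, U) = -3*(B + U) = -3*B - 3*U)
√(q(u(-3, 11), 222) - 34083) = √((-3*11²*(-3)³ - 3*222) - 34083) = √((-363*(-27) - 666) - 34083) = √((-3*(-3267) - 666) - 34083) = √((9801 - 666) - 34083) = √(9135 - 34083) = √(-24948) = 18*I*√77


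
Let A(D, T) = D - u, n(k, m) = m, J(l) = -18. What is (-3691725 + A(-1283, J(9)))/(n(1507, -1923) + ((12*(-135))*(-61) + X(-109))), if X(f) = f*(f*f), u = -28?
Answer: 923245/299533 ≈ 3.0823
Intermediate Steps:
X(f) = f³ (X(f) = f*f² = f³)
A(D, T) = 28 + D (A(D, T) = D - 1*(-28) = D + 28 = 28 + D)
(-3691725 + A(-1283, J(9)))/(n(1507, -1923) + ((12*(-135))*(-61) + X(-109))) = (-3691725 + (28 - 1283))/(-1923 + ((12*(-135))*(-61) + (-109)³)) = (-3691725 - 1255)/(-1923 + (-1620*(-61) - 1295029)) = -3692980/(-1923 + (98820 - 1295029)) = -3692980/(-1923 - 1196209) = -3692980/(-1198132) = -3692980*(-1/1198132) = 923245/299533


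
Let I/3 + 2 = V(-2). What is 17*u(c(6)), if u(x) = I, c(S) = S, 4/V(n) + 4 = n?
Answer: -136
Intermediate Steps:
V(n) = 4/(-4 + n)
I = -8 (I = -6 + 3*(4/(-4 - 2)) = -6 + 3*(4/(-6)) = -6 + 3*(4*(-⅙)) = -6 + 3*(-⅔) = -6 - 2 = -8)
u(x) = -8
17*u(c(6)) = 17*(-8) = -136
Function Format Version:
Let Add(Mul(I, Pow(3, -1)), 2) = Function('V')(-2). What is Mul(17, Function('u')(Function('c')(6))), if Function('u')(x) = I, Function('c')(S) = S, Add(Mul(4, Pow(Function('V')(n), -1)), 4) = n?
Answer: -136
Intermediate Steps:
Function('V')(n) = Mul(4, Pow(Add(-4, n), -1))
I = -8 (I = Add(-6, Mul(3, Mul(4, Pow(Add(-4, -2), -1)))) = Add(-6, Mul(3, Mul(4, Pow(-6, -1)))) = Add(-6, Mul(3, Mul(4, Rational(-1, 6)))) = Add(-6, Mul(3, Rational(-2, 3))) = Add(-6, -2) = -8)
Function('u')(x) = -8
Mul(17, Function('u')(Function('c')(6))) = Mul(17, -8) = -136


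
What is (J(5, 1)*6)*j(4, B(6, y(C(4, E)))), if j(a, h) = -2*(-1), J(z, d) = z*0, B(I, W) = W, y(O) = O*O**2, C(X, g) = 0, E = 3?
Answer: 0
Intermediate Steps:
y(O) = O**3
J(z, d) = 0
j(a, h) = 2
(J(5, 1)*6)*j(4, B(6, y(C(4, E)))) = (0*6)*2 = 0*2 = 0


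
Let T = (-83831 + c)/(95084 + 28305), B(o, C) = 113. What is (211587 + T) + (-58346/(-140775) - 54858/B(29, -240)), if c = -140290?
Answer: 414351507119705222/1962819771675 ≈ 2.1110e+5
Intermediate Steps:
T = -224121/123389 (T = (-83831 - 140290)/(95084 + 28305) = -224121/123389 ≈ -1.8164)
(211587 + T) + (-58346/(-140775) - 54858/B(29, -240)) = (211587 - 224121/123389) + (-58346/(-140775) - 54858/113) = 26107284222/123389 + (-58346*(-1/140775) - 54858*1/113) = 26107284222/123389 + (58346/140775 - 54858/113) = 26107284222/123389 - 7716041852/15907575 = 414351507119705222/1962819771675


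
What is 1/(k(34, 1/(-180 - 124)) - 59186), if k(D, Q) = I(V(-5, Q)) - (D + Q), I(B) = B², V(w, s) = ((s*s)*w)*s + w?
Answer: -789298907447296/46722546231369424871 ≈ -1.6893e-5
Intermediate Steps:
V(w, s) = w + w*s³ (V(w, s) = (s²*w)*s + w = (w*s²)*s + w = w*s³ + w = w + w*s³)
k(D, Q) = (-5 - 5*Q³)² - D - Q (k(D, Q) = (-5*(1 + Q³))² - (D + Q) = (-5 - 5*Q³)² + (-D - Q) = (-5 - 5*Q³)² - D - Q)
1/(k(34, 1/(-180 - 124)) - 59186) = 1/((-1*34 - 1/(-180 - 124) + 25*(1 + (1/(-180 - 124))³)²) - 59186) = 1/((-34 - 1/(-304) + 25*(1 + (1/(-304))³)²) - 59186) = 1/((-34 - 1*(-1/304) + 25*(1 + (-1/304)³)²) - 59186) = 1/((-34 + 1/304 + 25*(1 - 1/28094464)²) - 59186) = 1/((-34 + 1/304 + 25*(28094463/28094464)²) - 59186) = 1/((-34 + 1/304 + 25*(789298851258369/789298907447296)) - 59186) = 1/((-34 + 1/304 + 19732471281459225/789298907447296) - 59186) = 1/(-7101095193763815/789298907447296 - 59186) = 1/(-46722546231369424871/789298907447296) = -789298907447296/46722546231369424871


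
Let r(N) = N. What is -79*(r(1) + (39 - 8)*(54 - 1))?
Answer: -129876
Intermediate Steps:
-79*(r(1) + (39 - 8)*(54 - 1)) = -79*(1 + (39 - 8)*(54 - 1)) = -79*(1 + 31*53) = -79*(1 + 1643) = -79*1644 = -129876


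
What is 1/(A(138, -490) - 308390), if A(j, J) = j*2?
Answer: -1/308114 ≈ -3.2456e-6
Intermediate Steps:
A(j, J) = 2*j
1/(A(138, -490) - 308390) = 1/(2*138 - 308390) = 1/(276 - 308390) = 1/(-308114) = -1/308114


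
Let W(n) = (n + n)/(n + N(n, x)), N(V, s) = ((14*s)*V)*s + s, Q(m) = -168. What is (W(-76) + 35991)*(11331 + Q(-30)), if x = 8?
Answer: 6846520954047/17041 ≈ 4.0177e+8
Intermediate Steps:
N(V, s) = s + 14*V*s² (N(V, s) = (14*V*s)*s + s = 14*V*s² + s = s + 14*V*s²)
W(n) = 2*n/(8 + 897*n) (W(n) = (n + n)/(n + 8*(1 + 14*n*8)) = (2*n)/(n + 8*(1 + 112*n)) = (2*n)/(n + (8 + 896*n)) = (2*n)/(8 + 897*n) = 2*n/(8 + 897*n))
(W(-76) + 35991)*(11331 + Q(-30)) = (2*(-76)/(8 + 897*(-76)) + 35991)*(11331 - 168) = (2*(-76)/(8 - 68172) + 35991)*11163 = (2*(-76)/(-68164) + 35991)*11163 = (2*(-76)*(-1/68164) + 35991)*11163 = (38/17041 + 35991)*11163 = (613322669/17041)*11163 = 6846520954047/17041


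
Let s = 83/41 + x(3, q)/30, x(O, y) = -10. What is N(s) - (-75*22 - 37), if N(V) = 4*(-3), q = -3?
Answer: 1675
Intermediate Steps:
s = 208/123 (s = 83/41 - 10/30 = 83*(1/41) - 10*1/30 = 83/41 - 1/3 = 208/123 ≈ 1.6911)
N(V) = -12
N(s) - (-75*22 - 37) = -12 - (-75*22 - 37) = -12 - (-1650 - 37) = -12 - 1*(-1687) = -12 + 1687 = 1675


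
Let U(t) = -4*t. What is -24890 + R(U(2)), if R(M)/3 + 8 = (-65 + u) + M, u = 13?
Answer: -25094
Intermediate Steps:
R(M) = -180 + 3*M (R(M) = -24 + 3*((-65 + 13) + M) = -24 + 3*(-52 + M) = -24 + (-156 + 3*M) = -180 + 3*M)
-24890 + R(U(2)) = -24890 + (-180 + 3*(-4*2)) = -24890 + (-180 + 3*(-8)) = -24890 + (-180 - 24) = -24890 - 204 = -25094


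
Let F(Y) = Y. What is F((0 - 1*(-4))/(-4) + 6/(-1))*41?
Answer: -287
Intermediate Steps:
F((0 - 1*(-4))/(-4) + 6/(-1))*41 = ((0 - 1*(-4))/(-4) + 6/(-1))*41 = ((0 + 4)*(-¼) + 6*(-1))*41 = (4*(-¼) - 6)*41 = (-1 - 6)*41 = -7*41 = -287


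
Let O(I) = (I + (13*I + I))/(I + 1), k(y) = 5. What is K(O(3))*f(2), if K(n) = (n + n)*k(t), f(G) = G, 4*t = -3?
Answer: 225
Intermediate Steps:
t = -3/4 (t = (1/4)*(-3) = -3/4 ≈ -0.75000)
O(I) = 15*I/(1 + I) (O(I) = (I + 14*I)/(1 + I) = (15*I)/(1 + I) = 15*I/(1 + I))
K(n) = 10*n (K(n) = (n + n)*5 = (2*n)*5 = 10*n)
K(O(3))*f(2) = (10*(15*3/(1 + 3)))*2 = (10*(15*3/4))*2 = (10*(15*3*(1/4)))*2 = (10*(45/4))*2 = (225/2)*2 = 225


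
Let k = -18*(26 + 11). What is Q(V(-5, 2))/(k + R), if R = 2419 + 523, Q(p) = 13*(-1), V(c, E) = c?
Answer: -13/2276 ≈ -0.0057118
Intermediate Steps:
Q(p) = -13
k = -666 (k = -18*37 = -666)
R = 2942
Q(V(-5, 2))/(k + R) = -13/(-666 + 2942) = -13/2276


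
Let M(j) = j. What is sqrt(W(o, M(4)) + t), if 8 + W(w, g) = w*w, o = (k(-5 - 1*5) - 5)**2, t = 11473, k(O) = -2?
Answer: sqrt(13866) ≈ 117.75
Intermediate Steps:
o = 49 (o = (-2 - 5)**2 = (-7)**2 = 49)
W(w, g) = -8 + w**2 (W(w, g) = -8 + w*w = -8 + w**2)
sqrt(W(o, M(4)) + t) = sqrt((-8 + 49**2) + 11473) = sqrt((-8 + 2401) + 11473) = sqrt(2393 + 11473) = sqrt(13866)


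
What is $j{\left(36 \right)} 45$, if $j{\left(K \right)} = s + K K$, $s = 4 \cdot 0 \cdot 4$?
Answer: $58320$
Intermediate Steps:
$s = 0$ ($s = 0 \cdot 4 = 0$)
$j{\left(K \right)} = K^{2}$ ($j{\left(K \right)} = 0 + K K = 0 + K^{2} = K^{2}$)
$j{\left(36 \right)} 45 = 36^{2} \cdot 45 = 1296 \cdot 45 = 58320$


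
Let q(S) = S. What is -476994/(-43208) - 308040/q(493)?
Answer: -384548067/626516 ≈ -613.79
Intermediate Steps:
-476994/(-43208) - 308040/q(493) = -476994/(-43208) - 308040/493 = -476994*(-1/43208) - 308040*1/493 = 238497/21604 - 18120/29 = -384548067/626516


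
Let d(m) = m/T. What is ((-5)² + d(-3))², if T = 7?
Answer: 29584/49 ≈ 603.75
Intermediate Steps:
d(m) = m/7
((-5)² + d(-3))² = ((-5)² + (⅐)*(-3))² = (25 - 3/7)² = (172/7)² = 29584/49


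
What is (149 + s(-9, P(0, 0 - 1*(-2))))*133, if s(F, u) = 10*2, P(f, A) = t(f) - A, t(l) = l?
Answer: 22477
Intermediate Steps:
P(f, A) = f - A
s(F, u) = 20
(149 + s(-9, P(0, 0 - 1*(-2))))*133 = (149 + 20)*133 = 169*133 = 22477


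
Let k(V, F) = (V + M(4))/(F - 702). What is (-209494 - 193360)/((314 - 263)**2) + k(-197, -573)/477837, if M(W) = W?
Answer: -1604154553369/10357116975 ≈ -154.88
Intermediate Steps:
k(V, F) = (4 + V)/(-702 + F) (k(V, F) = (V + 4)/(F - 702) = (4 + V)/(-702 + F))
(-209494 - 193360)/((314 - 263)**2) + k(-197, -573)/477837 = (-209494 - 193360)/((314 - 263)**2) + ((4 - 197)/(-702 - 573))/477837 = -402854/(51**2) + (-193/(-1275))*(1/477837) = -402854/2601 - 1/1275*(-193)*(1/477837) = -402854*1/2601 + (193/1275)*(1/477837) = -402854/2601 + 193/609242175 = -1604154553369/10357116975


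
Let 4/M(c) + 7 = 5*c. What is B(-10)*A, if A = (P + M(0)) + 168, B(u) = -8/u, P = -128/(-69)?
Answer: 327056/2415 ≈ 135.43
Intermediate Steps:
M(c) = 4/(-7 + 5*c)
P = 128/69 (P = -128*(-1/69) = 128/69 ≈ 1.8551)
A = 81764/483 (A = (128/69 + 4/(-7 + 5*0)) + 168 = (128/69 + 4/(-7 + 0)) + 168 = (128/69 + 4/(-7)) + 168 = (128/69 + 4*(-1/7)) + 168 = (128/69 - 4/7) + 168 = 620/483 + 168 = 81764/483 ≈ 169.28)
B(-10)*A = -8/(-10)*(81764/483) = -8*(-1/10)*(81764/483) = (4/5)*(81764/483) = 327056/2415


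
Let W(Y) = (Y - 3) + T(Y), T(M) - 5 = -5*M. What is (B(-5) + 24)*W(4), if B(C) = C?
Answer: -266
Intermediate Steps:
T(M) = 5 - 5*M
W(Y) = 2 - 4*Y (W(Y) = (Y - 3) + (5 - 5*Y) = (-3 + Y) + (5 - 5*Y) = 2 - 4*Y)
(B(-5) + 24)*W(4) = (-5 + 24)*(2 - 4*4) = 19*(2 - 16) = 19*(-14) = -266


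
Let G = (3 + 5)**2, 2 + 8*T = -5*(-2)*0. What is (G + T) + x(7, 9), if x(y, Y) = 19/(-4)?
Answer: 59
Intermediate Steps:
T = -1/4 (T = -1/4 + (-5*(-2)*0)/8 = -1/4 + (10*0)/8 = -1/4 + (1/8)*0 = -1/4 + 0 = -1/4 ≈ -0.25000)
x(y, Y) = -19/4 (x(y, Y) = 19*(-1/4) = -19/4)
G = 64 (G = 8**2 = 64)
(G + T) + x(7, 9) = (64 - 1/4) - 19/4 = 255/4 - 19/4 = 59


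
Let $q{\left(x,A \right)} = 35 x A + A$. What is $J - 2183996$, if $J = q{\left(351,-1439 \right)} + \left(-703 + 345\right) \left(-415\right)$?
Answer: $-19714980$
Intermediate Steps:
$q{\left(x,A \right)} = A + 35 A x$ ($q{\left(x,A \right)} = 35 A x + A = A + 35 A x$)
$J = -17530984$ ($J = - 1439 \left(1 + 35 \cdot 351\right) + \left(-703 + 345\right) \left(-415\right) = - 1439 \left(1 + 12285\right) - -148570 = \left(-1439\right) 12286 + 148570 = -17679554 + 148570 = -17530984$)
$J - 2183996 = -17530984 - 2183996 = -19714980$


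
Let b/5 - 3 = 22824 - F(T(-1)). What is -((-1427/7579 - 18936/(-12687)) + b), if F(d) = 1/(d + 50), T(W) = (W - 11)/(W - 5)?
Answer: -14632988243065/128206364 ≈ -1.1414e+5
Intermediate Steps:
T(W) = (-11 + W)/(-5 + W)
F(d) = 1/(50 + d)
b = 5935015/52 (b = 15 + 5*(22824 - 1/(50 + (-11 - 1)/(-5 - 1))) = 15 + 5*(22824 - 1/(50 - 12/(-6))) = 15 + 5*(22824 - 1/(50 - ⅙*(-12))) = 15 + 5*(22824 - 1/(50 + 2)) = 15 + 5*(22824 - 1/52) = 15 + 5*(1186847/52) = 15 + 5934235/52 = 5935015/52 ≈ 1.1413e+5)
-((-1427/7579 - 18936/(-12687)) + b) = -((-1427/7579 - 18936/(-12687)) + 5935015/52) = -((-1427*1/7579 - 18936*(-1/12687)) + 5935015/52) = -((-1427/7579 + 6312/4229) + 5935015/52) = -(41803865/32051591 + 5935015/52) = -1*14632988243065/128206364 = -14632988243065/128206364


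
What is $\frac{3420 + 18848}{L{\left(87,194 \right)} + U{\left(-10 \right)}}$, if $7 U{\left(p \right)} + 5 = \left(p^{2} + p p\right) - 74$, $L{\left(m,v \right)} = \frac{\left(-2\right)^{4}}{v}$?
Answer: $\frac{15119972}{11793} \approx 1282.1$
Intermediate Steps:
$L{\left(m,v \right)} = \frac{16}{v}$
$U{\left(p \right)} = - \frac{79}{7} + \frac{2 p^{2}}{7}$ ($U{\left(p \right)} = - \frac{5}{7} + \frac{\left(p^{2} + p p\right) - 74}{7} = - \frac{5}{7} + \frac{\left(p^{2} + p^{2}\right) - 74}{7} = - \frac{5}{7} + \frac{2 p^{2} - 74}{7} = - \frac{5}{7} + \frac{-74 + 2 p^{2}}{7} = - \frac{5}{7} + \left(- \frac{74}{7} + \frac{2 p^{2}}{7}\right) = - \frac{79}{7} + \frac{2 p^{2}}{7}$)
$\frac{3420 + 18848}{L{\left(87,194 \right)} + U{\left(-10 \right)}} = \frac{3420 + 18848}{\frac{16}{194} - \left(\frac{79}{7} - \frac{2 \left(-10\right)^{2}}{7}\right)} = \frac{22268}{16 \cdot \frac{1}{194} + \left(- \frac{79}{7} + \frac{2}{7} \cdot 100\right)} = \frac{22268}{\frac{8}{97} + \left(- \frac{79}{7} + \frac{200}{7}\right)} = \frac{22268}{\frac{8}{97} + \frac{121}{7}} = \frac{22268}{\frac{11793}{679}} = 22268 \cdot \frac{679}{11793} = \frac{15119972}{11793}$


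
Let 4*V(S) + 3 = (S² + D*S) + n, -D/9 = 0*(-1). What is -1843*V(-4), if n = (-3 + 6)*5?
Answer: -12901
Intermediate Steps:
D = 0 (D = -0*(-1) = -9*0 = 0)
n = 15 (n = 3*5 = 15)
V(S) = 3 + S²/4 (V(S) = -¾ + ((S² + 0*S) + 15)/4 = -¾ + ((S² + 0) + 15)/4 = -¾ + (S² + 15)/4 = -¾ + (15 + S²)/4 = -¾ + (15/4 + S²/4) = 3 + S²/4)
-1843*V(-4) = -1843*(3 + (¼)*(-4)²) = -1843*(3 + (¼)*16) = -1843*(3 + 4) = -1843*7 = -12901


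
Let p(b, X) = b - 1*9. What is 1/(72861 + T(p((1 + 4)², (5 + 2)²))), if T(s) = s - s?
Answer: 1/72861 ≈ 1.3725e-5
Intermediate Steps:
p(b, X) = -9 + b (p(b, X) = b - 9 = -9 + b)
T(s) = 0
1/(72861 + T(p((1 + 4)², (5 + 2)²))) = 1/(72861 + 0) = 1/72861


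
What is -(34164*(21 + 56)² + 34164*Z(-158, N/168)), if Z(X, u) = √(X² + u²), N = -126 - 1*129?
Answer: -202558356 - 8541*√78294329/14 ≈ -2.0796e+8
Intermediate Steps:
N = -255 (N = -126 - 129 = -255)
-(34164*(21 + 56)² + 34164*Z(-158, N/168)) = -(34164*(21 + 56)² + 34164*√((-158)² + (-255/168)²)) = -(202558356 + 34164*√(24964 + (-255*1/168)²)) = -(202558356 + 34164*√(24964 + (-85/56)²)) = -(202558356 + 34164*√(24964 + 7225/3136)) = -(202558356 + 8541*√78294329/14) = -34164*(5929 + √78294329/56) = -202558356 - 8541*√78294329/14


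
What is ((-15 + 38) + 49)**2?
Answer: 5184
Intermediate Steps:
((-15 + 38) + 49)**2 = (23 + 49)**2 = 72**2 = 5184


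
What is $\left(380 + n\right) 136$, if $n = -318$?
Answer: $8432$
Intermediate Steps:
$\left(380 + n\right) 136 = \left(380 - 318\right) 136 = 62 \cdot 136 = 8432$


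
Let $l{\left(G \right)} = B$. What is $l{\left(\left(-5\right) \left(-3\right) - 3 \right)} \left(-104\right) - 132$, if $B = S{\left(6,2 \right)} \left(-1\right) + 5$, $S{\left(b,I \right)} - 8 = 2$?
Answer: $388$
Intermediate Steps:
$S{\left(b,I \right)} = 10$ ($S{\left(b,I \right)} = 8 + 2 = 10$)
$B = -5$ ($B = 10 \left(-1\right) + 5 = -10 + 5 = -5$)
$l{\left(G \right)} = -5$
$l{\left(\left(-5\right) \left(-3\right) - 3 \right)} \left(-104\right) - 132 = \left(-5\right) \left(-104\right) - 132 = 520 - 132 = 388$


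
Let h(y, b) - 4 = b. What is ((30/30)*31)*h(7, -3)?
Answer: 31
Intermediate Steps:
h(y, b) = 4 + b
((30/30)*31)*h(7, -3) = ((30/30)*31)*(4 - 3) = ((30*(1/30))*31)*1 = (1*31)*1 = 31*1 = 31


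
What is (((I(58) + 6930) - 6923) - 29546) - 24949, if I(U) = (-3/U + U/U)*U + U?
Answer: -54375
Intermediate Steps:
I(U) = U + U*(1 - 3/U) (I(U) = (-3/U + 1)*U + U = (1 - 3/U)*U + U = U*(1 - 3/U) + U = U + U*(1 - 3/U))
(((I(58) + 6930) - 6923) - 29546) - 24949 = ((((-3 + 2*58) + 6930) - 6923) - 29546) - 24949 = ((((-3 + 116) + 6930) - 6923) - 29546) - 24949 = (((113 + 6930) - 6923) - 29546) - 24949 = ((7043 - 6923) - 29546) - 24949 = (120 - 29546) - 24949 = -29426 - 24949 = -54375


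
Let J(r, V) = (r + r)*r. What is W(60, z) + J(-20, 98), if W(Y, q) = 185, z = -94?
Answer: 985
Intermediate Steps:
J(r, V) = 2*r² (J(r, V) = (2*r)*r = 2*r²)
W(60, z) + J(-20, 98) = 185 + 2*(-20)² = 185 + 2*400 = 185 + 800 = 985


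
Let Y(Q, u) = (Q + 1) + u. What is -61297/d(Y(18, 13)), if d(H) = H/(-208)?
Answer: 796861/2 ≈ 3.9843e+5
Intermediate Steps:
Y(Q, u) = 1 + Q + u (Y(Q, u) = (1 + Q) + u = 1 + Q + u)
d(H) = -H/208 (d(H) = H*(-1/208) = -H/208)
-61297/d(Y(18, 13)) = -61297*(-208/(1 + 18 + 13)) = -61297/((-1/208*32)) = -61297/(-2/13) = -61297*(-13/2) = 796861/2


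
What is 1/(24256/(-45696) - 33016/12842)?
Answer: -4584594/14220271 ≈ -0.32240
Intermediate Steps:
1/(24256/(-45696) - 33016/12842) = 1/(24256*(-1/45696) - 33016*1/12842) = 1/(-379/714 - 16508/6421) = 1/(-14220271/4584594) = -4584594/14220271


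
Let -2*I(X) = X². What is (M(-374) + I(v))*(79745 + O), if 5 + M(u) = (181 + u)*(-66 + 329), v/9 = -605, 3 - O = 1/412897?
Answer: -979584652474900115/825794 ≈ -1.1862e+12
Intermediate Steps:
O = 1238690/412897 (O = 3 - 1/412897 = 1238690/412897 ≈ 3.0000)
v = -5445 (v = 9*(-605) = -5445)
I(X) = -X²/2
M(u) = 47598 + 263*u (M(u) = -5 + (181 + u)*(-66 + 329) = -5 + (181 + u)*263 = -5 + (47603 + 263*u) = 47598 + 263*u)
(M(-374) + I(v))*(79745 + O) = ((47598 + 263*(-374)) - ½*(-5445)²)*(79745 + 1238690/412897) = ((47598 - 98362) - ½*29648025)*(32927709955/412897) = (-50764 - 29648025/2)*(32927709955/412897) = -29749553/2*32927709955/412897 = -979584652474900115/825794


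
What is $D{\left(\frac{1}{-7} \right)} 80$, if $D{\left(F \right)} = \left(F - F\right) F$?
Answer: $0$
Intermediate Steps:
$D{\left(F \right)} = 0$ ($D{\left(F \right)} = 0 F = 0$)
$D{\left(\frac{1}{-7} \right)} 80 = 0 \cdot 80 = 0$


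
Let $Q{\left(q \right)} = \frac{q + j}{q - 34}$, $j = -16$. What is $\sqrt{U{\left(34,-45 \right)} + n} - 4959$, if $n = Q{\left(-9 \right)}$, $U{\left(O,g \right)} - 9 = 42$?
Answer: $-4959 + \frac{\sqrt{95374}}{43} \approx -4951.8$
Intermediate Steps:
$U{\left(O,g \right)} = 51$ ($U{\left(O,g \right)} = 9 + 42 = 51$)
$Q{\left(q \right)} = \frac{-16 + q}{-34 + q}$ ($Q{\left(q \right)} = \frac{q - 16}{q - 34} = \frac{-16 + q}{-34 + q}$)
$n = \frac{25}{43}$ ($n = \frac{-16 - 9}{-34 - 9} = \frac{1}{-43} \left(-25\right) = \left(- \frac{1}{43}\right) \left(-25\right) = \frac{25}{43} \approx 0.5814$)
$\sqrt{U{\left(34,-45 \right)} + n} - 4959 = \sqrt{51 + \frac{25}{43}} - 4959 = \sqrt{\frac{2218}{43}} - 4959 = \frac{\sqrt{95374}}{43} - 4959 = -4959 + \frac{\sqrt{95374}}{43}$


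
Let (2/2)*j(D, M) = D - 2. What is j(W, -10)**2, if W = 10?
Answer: 64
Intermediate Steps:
j(D, M) = -2 + D (j(D, M) = D - 2 = -2 + D)
j(W, -10)**2 = (-2 + 10)**2 = 8**2 = 64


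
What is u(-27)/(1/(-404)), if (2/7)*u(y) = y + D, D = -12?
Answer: 55146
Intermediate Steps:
u(y) = -42 + 7*y/2 (u(y) = 7*(y - 12)/2 = 7*(-12 + y)/2 = -42 + 7*y/2)
u(-27)/(1/(-404)) = (-42 + (7/2)*(-27))/(1/(-404)) = (-42 - 189/2)/(-1/404) = -273/2*(-404) = 55146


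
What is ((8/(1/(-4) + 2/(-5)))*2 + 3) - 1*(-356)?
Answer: 4347/13 ≈ 334.38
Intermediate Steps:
((8/(1/(-4) + 2/(-5)))*2 + 3) - 1*(-356) = ((8/(1*(-¼) + 2*(-⅕)))*2 + 3) + 356 = ((8/(-¼ - ⅖))*2 + 3) + 356 = ((8/(-13/20))*2 + 3) + 356 = ((8*(-20/13))*2 + 3) + 356 = (-160/13*2 + 3) + 356 = (-320/13 + 3) + 356 = -281/13 + 356 = 4347/13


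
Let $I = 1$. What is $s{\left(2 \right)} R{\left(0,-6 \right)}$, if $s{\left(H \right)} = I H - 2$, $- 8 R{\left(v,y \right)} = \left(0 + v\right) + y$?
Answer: $0$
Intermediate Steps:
$R{\left(v,y \right)} = - \frac{v}{8} - \frac{y}{8}$ ($R{\left(v,y \right)} = - \frac{\left(0 + v\right) + y}{8} = - \frac{v + y}{8} = - \frac{v}{8} - \frac{y}{8}$)
$s{\left(H \right)} = -2 + H$ ($s{\left(H \right)} = 1 H - 2 = H - 2 = -2 + H$)
$s{\left(2 \right)} R{\left(0,-6 \right)} = \left(-2 + 2\right) \left(\left(- \frac{1}{8}\right) 0 - - \frac{3}{4}\right) = 0 \left(0 + \frac{3}{4}\right) = 0 \cdot \frac{3}{4} = 0$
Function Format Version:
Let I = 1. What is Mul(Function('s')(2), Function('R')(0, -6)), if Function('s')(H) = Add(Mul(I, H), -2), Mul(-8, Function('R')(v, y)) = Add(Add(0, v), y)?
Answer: 0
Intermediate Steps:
Function('R')(v, y) = Add(Mul(Rational(-1, 8), v), Mul(Rational(-1, 8), y)) (Function('R')(v, y) = Mul(Rational(-1, 8), Add(Add(0, v), y)) = Mul(Rational(-1, 8), Add(v, y)) = Add(Mul(Rational(-1, 8), v), Mul(Rational(-1, 8), y)))
Function('s')(H) = Add(-2, H) (Function('s')(H) = Add(Mul(1, H), -2) = Add(H, -2) = Add(-2, H))
Mul(Function('s')(2), Function('R')(0, -6)) = Mul(Add(-2, 2), Add(Mul(Rational(-1, 8), 0), Mul(Rational(-1, 8), -6))) = Mul(0, Add(0, Rational(3, 4))) = Mul(0, Rational(3, 4)) = 0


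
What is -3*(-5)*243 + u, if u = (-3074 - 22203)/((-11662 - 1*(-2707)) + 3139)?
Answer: 21224597/5816 ≈ 3649.3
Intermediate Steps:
u = 25277/5816 (u = -25277/((-11662 + 2707) + 3139) = -25277/(-8955 + 3139) = -25277/(-5816) = -25277*(-1/5816) = 25277/5816 ≈ 4.3461)
-3*(-5)*243 + u = -3*(-5)*243 + 25277/5816 = 15*243 + 25277/5816 = 3645 + 25277/5816 = 21224597/5816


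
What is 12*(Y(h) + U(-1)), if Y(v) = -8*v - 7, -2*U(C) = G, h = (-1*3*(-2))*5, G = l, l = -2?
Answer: -2952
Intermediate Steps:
G = -2
h = 30 (h = -3*(-2)*5 = 6*5 = 30)
U(C) = 1 (U(C) = -½*(-2) = 1)
Y(v) = -7 - 8*v
12*(Y(h) + U(-1)) = 12*((-7 - 8*30) + 1) = 12*((-7 - 240) + 1) = 12*(-247 + 1) = 12*(-246) = -2952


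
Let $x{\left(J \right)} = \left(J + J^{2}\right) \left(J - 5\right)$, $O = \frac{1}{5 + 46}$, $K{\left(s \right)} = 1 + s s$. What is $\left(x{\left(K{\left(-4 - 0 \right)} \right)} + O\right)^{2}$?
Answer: $\frac{35071176529}{2601} \approx 1.3484 \cdot 10^{7}$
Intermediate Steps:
$K{\left(s \right)} = 1 + s^{2}$
$O = \frac{1}{51} \approx 0.019608$
$x{\left(J \right)} = \left(-5 + J\right) \left(J + J^{2}\right)$ ($x{\left(J \right)} = \left(J + J^{2}\right) \left(-5 + J\right) = \left(-5 + J\right) \left(J + J^{2}\right)$)
$\left(x{\left(K{\left(-4 - 0 \right)} \right)} + O\right)^{2} = \left(\left(1 + \left(-4 - 0\right)^{2}\right) \left(-5 + \left(1 + \left(-4 - 0\right)^{2}\right)^{2} - 4 \left(1 + \left(-4 - 0\right)^{2}\right)\right) + \frac{1}{51}\right)^{2} = \left(\left(1 + \left(-4 + 0\right)^{2}\right) \left(-5 + \left(1 + \left(-4 + 0\right)^{2}\right)^{2} - 4 \left(1 + \left(-4 + 0\right)^{2}\right)\right) + \frac{1}{51}\right)^{2} = \left(\left(1 + \left(-4\right)^{2}\right) \left(-5 + \left(1 + \left(-4\right)^{2}\right)^{2} - 4 \left(1 + \left(-4\right)^{2}\right)\right) + \frac{1}{51}\right)^{2} = \left(\left(1 + 16\right) \left(-5 + \left(1 + 16\right)^{2} - 4 \left(1 + 16\right)\right) + \frac{1}{51}\right)^{2} = \left(17 \left(-5 + 17^{2} - 68\right) + \frac{1}{51}\right)^{2} = \left(17 \left(-5 + 289 - 68\right) + \frac{1}{51}\right)^{2} = \left(17 \cdot 216 + \frac{1}{51}\right)^{2} = \left(3672 + \frac{1}{51}\right)^{2} = \left(\frac{187273}{51}\right)^{2} = \frac{35071176529}{2601}$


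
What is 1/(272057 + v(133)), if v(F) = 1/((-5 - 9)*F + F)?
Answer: 1729/470386552 ≈ 3.6757e-6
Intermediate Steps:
v(F) = -1/(13*F) (v(F) = 1/(-14*F + F) = 1/(-13*F) = -1/(13*F))
1/(272057 + v(133)) = 1/(272057 - 1/13/133) = 1/(272057 - 1/13*1/133) = 1/(272057 - 1/1729) = 1/(470386552/1729) = 1729/470386552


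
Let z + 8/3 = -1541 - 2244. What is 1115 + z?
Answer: -8018/3 ≈ -2672.7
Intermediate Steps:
z = -11363/3 (z = -8/3 + (-1541 - 2244) = -8/3 - 3785 = -11363/3 ≈ -3787.7)
1115 + z = 1115 - 11363/3 = -8018/3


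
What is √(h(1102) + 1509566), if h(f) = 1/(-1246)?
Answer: √2343625366810/1246 ≈ 1228.6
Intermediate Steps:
h(f) = -1/1246
√(h(1102) + 1509566) = √(-1/1246 + 1509566) = √(1880919235/1246) = √2343625366810/1246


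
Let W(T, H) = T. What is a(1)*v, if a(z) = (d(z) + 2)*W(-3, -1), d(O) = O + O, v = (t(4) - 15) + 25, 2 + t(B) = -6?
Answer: -24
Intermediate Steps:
t(B) = -8 (t(B) = -2 - 6 = -8)
v = 2 (v = (-8 - 15) + 25 = -23 + 25 = 2)
d(O) = 2*O
a(z) = -6 - 6*z (a(z) = (2*z + 2)*(-3) = (2 + 2*z)*(-3) = -6 - 6*z)
a(1)*v = (-6 - 6*1)*2 = (-6 - 6)*2 = -12*2 = -24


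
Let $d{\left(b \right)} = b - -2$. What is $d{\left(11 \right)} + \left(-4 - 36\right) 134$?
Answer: $-5347$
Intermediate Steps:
$d{\left(b \right)} = 2 + b$ ($d{\left(b \right)} = b + 2 = 2 + b$)
$d{\left(11 \right)} + \left(-4 - 36\right) 134 = \left(2 + 11\right) + \left(-4 - 36\right) 134 = 13 - 5360 = -5347$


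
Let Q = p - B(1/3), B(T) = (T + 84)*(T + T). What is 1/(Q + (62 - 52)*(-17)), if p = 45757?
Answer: 9/409777 ≈ 2.1963e-5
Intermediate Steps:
B(T) = 2*T*(84 + T) (B(T) = (84 + T)*(2*T) = 2*T*(84 + T))
Q = 411307/9 (Q = 45757 - 2*(84 + 1/3)/3 = 45757 - 2*253/(3*3) = 45757 - 1*506/9 = 45757 - 506/9 = 411307/9 ≈ 45701.)
1/(Q + (62 - 52)*(-17)) = 1/(411307/9 + (62 - 52)*(-17)) = 1/(411307/9 + 10*(-17)) = 1/(411307/9 - 170) = 1/(409777/9) = 9/409777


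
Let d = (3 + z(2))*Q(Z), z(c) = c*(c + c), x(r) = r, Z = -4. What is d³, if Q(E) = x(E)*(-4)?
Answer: 5451776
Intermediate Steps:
z(c) = 2*c² (z(c) = c*(2*c) = 2*c²)
Q(E) = -4*E (Q(E) = E*(-4) = -4*E)
d = 176 (d = (3 + 2*2²)*(-4*(-4)) = (3 + 2*4)*16 = (3 + 8)*16 = 11*16 = 176)
d³ = 176³ = 5451776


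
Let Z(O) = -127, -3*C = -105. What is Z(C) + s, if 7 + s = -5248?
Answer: -5382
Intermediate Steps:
C = 35 (C = -1/3*(-105) = 35)
s = -5255 (s = -7 - 5248 = -5255)
Z(C) + s = -127 - 5255 = -5382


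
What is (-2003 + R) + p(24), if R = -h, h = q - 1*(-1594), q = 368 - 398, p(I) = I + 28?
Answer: -3515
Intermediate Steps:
p(I) = 28 + I
q = -30
h = 1564 (h = -30 - 1*(-1594) = -30 + 1594 = 1564)
R = -1564 (R = -1*1564 = -1564)
(-2003 + R) + p(24) = (-2003 - 1564) + (28 + 24) = -3567 + 52 = -3515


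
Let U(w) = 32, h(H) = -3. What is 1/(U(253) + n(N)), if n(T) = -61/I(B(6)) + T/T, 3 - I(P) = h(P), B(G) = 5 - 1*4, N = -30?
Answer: 6/137 ≈ 0.043796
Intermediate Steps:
B(G) = 1 (B(G) = 5 - 4 = 1)
I(P) = 6 (I(P) = 3 - 1*(-3) = 3 + 3 = 6)
n(T) = -55/6 (n(T) = -61/6 + T/T = -61*⅙ + 1 = -61/6 + 1 = -55/6)
1/(U(253) + n(N)) = 1/(32 - 55/6) = 1/(137/6) = 6/137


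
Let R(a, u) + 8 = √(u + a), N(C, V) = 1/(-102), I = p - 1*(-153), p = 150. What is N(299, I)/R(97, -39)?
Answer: 2/153 + √58/612 ≈ 0.025516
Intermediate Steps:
I = 303 (I = 150 - 1*(-153) = 150 + 153 = 303)
N(C, V) = -1/102
R(a, u) = -8 + √(a + u) (R(a, u) = -8 + √(u + a) = -8 + √(a + u))
N(299, I)/R(97, -39) = -1/(102*(-8 + √(97 - 39))) = -1/(102*(-8 + √58))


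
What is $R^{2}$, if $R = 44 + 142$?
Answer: $34596$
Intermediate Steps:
$R = 186$
$R^{2} = 186^{2} = 34596$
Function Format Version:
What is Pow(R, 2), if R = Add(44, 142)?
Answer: 34596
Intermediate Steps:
R = 186
Pow(R, 2) = Pow(186, 2) = 34596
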